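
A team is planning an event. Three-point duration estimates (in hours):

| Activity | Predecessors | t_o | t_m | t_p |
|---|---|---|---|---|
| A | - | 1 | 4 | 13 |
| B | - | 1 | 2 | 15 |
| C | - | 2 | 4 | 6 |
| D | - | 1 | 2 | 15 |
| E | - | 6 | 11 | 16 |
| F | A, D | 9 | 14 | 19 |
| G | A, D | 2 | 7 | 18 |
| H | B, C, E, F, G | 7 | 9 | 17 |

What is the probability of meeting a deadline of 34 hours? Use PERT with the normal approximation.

0.947

te_A = (1 + 4·4 + 13)/6 = 30/6 = 5; σ²_A = ((13−1)/6)² = 4.000
te_B = (1 + 4·2 + 15)/6 = 24/6 = 4; σ²_B = ((15−1)/6)² = 5.444
te_C = (2 + 4·4 + 6)/6 = 24/6 = 4; σ²_C = ((6−2)/6)² = 0.444
te_D = (1 + 4·2 + 15)/6 = 24/6 = 4; σ²_D = ((15−1)/6)² = 5.444
te_E = (6 + 4·11 + 16)/6 = 66/6 = 11; σ²_E = ((16−6)/6)² = 2.778
te_F = (9 + 4·14 + 19)/6 = 84/6 = 14; σ²_F = ((19−9)/6)² = 2.778
te_G = (2 + 4·7 + 18)/6 = 48/6 = 8; σ²_G = ((18−2)/6)² = 7.111
te_H = (7 + 4·9 + 17)/6 = 60/6 = 10; σ²_H = ((17−7)/6)² = 2.778

Forward pass:
ES_A = 0; EF_A = 5
ES_B = 0; EF_B = 4
ES_C = 0; EF_C = 4
ES_D = 0; EF_D = 4
ES_E = 0; EF_E = 11
ES_F = max(EF_A=5, EF_D=4) = 5; EF_F = 5+14 = 19
ES_G = max(EF_A=5, EF_D=4) = 5; EF_G = 5+8 = 13
ES_H = max(EF_B=4, EF_C=4, EF_E=11, EF_F=19, EF_G=13) = 19; EF_H = 19+10 = 29
Expected project duration μ = 29 hours. Critical path: A → F → H.

Variance along critical path = 4.000 + 2.778 + 2.778 = 9.556; σ = √9.556 = 3.091 hours.
Z = (34 − 29) / 3.091 = 1.617
P(T ≤ 34) = Φ(1.617) ≈ 0.947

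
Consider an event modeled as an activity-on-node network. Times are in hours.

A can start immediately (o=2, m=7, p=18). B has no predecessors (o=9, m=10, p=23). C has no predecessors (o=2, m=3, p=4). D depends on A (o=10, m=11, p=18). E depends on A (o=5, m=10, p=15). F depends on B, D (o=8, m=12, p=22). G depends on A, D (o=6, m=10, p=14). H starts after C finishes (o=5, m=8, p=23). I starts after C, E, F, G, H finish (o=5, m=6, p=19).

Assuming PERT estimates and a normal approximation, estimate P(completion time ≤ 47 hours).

te_A = (2 + 4·7 + 18)/6 = 48/6 = 8; σ²_A = ((18−2)/6)² = 7.111
te_B = (9 + 4·10 + 23)/6 = 72/6 = 12; σ²_B = ((23−9)/6)² = 5.444
te_C = (2 + 4·3 + 4)/6 = 18/6 = 3; σ²_C = ((4−2)/6)² = 0.111
te_D = (10 + 4·11 + 18)/6 = 72/6 = 12; σ²_D = ((18−10)/6)² = 1.778
te_E = (5 + 4·10 + 15)/6 = 60/6 = 10; σ²_E = ((15−5)/6)² = 2.778
te_F = (8 + 4·12 + 22)/6 = 78/6 = 13; σ²_F = ((22−8)/6)² = 5.444
te_G = (6 + 4·10 + 14)/6 = 60/6 = 10; σ²_G = ((14−6)/6)² = 1.778
te_H = (5 + 4·8 + 23)/6 = 60/6 = 10; σ²_H = ((23−5)/6)² = 9.000
te_I = (5 + 4·6 + 19)/6 = 48/6 = 8; σ²_I = ((19−5)/6)² = 5.444

Forward pass:
ES_A = 0; EF_A = 8
ES_B = 0; EF_B = 12
ES_C = 0; EF_C = 3
ES_D = 8; EF_D = 8+12 = 20
ES_E = 8; EF_E = 8+10 = 18
ES_F = max(EF_B=12, EF_D=20) = 20; EF_F = 20+13 = 33
ES_G = max(EF_A=8, EF_D=20) = 20; EF_G = 20+10 = 30
ES_H = 3; EF_H = 3+10 = 13
ES_I = max(EF_C=3, EF_E=18, EF_F=33, EF_G=30, EF_H=13) = 33; EF_I = 33+8 = 41
Expected project duration μ = 41 hours. Critical path: A → D → F → I.

Variance along critical path = 7.111 + 1.778 + 5.444 + 5.444 = 19.778; σ = √19.778 = 4.447 hours.
Z = (47 − 41) / 4.447 = 1.349
P(T ≤ 47) = Φ(1.349) ≈ 0.911

0.911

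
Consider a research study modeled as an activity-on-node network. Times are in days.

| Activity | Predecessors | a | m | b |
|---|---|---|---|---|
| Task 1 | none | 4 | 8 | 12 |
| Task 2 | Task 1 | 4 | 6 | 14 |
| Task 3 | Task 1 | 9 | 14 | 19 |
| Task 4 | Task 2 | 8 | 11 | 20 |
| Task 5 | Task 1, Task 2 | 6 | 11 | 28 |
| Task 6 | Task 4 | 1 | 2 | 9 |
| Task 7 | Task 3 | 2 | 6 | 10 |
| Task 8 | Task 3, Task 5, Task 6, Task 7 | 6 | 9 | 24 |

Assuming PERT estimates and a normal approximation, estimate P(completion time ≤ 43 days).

0.675

te_Task 1 = (4 + 4·8 + 12)/6 = 48/6 = 8; σ²_Task 1 = ((12−4)/6)² = 1.778
te_Task 2 = (4 + 4·6 + 14)/6 = 42/6 = 7; σ²_Task 2 = ((14−4)/6)² = 2.778
te_Task 3 = (9 + 4·14 + 19)/6 = 84/6 = 14; σ²_Task 3 = ((19−9)/6)² = 2.778
te_Task 4 = (8 + 4·11 + 20)/6 = 72/6 = 12; σ²_Task 4 = ((20−8)/6)² = 4.000
te_Task 5 = (6 + 4·11 + 28)/6 = 78/6 = 13; σ²_Task 5 = ((28−6)/6)² = 13.444
te_Task 6 = (1 + 4·2 + 9)/6 = 18/6 = 3; σ²_Task 6 = ((9−1)/6)² = 1.778
te_Task 7 = (2 + 4·6 + 10)/6 = 36/6 = 6; σ²_Task 7 = ((10−2)/6)² = 1.778
te_Task 8 = (6 + 4·9 + 24)/6 = 66/6 = 11; σ²_Task 8 = ((24−6)/6)² = 9.000

Forward pass:
ES_Task 1 = 0; EF_Task 1 = 8
ES_Task 2 = 8; EF_Task 2 = 8+7 = 15
ES_Task 3 = 8; EF_Task 3 = 8+14 = 22
ES_Task 4 = 15; EF_Task 4 = 15+12 = 27
ES_Task 5 = max(EF_Task 1=8, EF_Task 2=15) = 15; EF_Task 5 = 15+13 = 28
ES_Task 6 = 27; EF_Task 6 = 27+3 = 30
ES_Task 7 = 22; EF_Task 7 = 22+6 = 28
ES_Task 8 = max(EF_Task 3=22, EF_Task 5=28, EF_Task 6=30, EF_Task 7=28) = 30; EF_Task 8 = 30+11 = 41
Expected project duration μ = 41 days. Critical path: Task 1 → Task 2 → Task 4 → Task 6 → Task 8.

Variance along critical path = 1.778 + 2.778 + 4.000 + 1.778 + 9.000 = 19.333; σ = √19.333 = 4.397 days.
Z = (43 − 41) / 4.397 = 0.455
P(T ≤ 43) = Φ(0.455) ≈ 0.675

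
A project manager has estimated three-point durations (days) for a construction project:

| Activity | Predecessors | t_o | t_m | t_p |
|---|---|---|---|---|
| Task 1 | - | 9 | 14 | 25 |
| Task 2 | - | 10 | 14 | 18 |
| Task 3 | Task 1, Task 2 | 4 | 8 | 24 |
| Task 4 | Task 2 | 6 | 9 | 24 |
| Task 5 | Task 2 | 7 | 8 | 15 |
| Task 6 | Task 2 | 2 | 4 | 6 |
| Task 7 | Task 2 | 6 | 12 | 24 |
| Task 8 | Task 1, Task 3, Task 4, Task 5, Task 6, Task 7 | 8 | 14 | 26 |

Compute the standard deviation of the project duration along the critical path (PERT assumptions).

4.45 days

te_Task 1 = (9 + 4·14 + 25)/6 = 90/6 = 15; σ²_Task 1 = ((25−9)/6)² = 7.111
te_Task 2 = (10 + 4·14 + 18)/6 = 84/6 = 14; σ²_Task 2 = ((18−10)/6)² = 1.778
te_Task 3 = (4 + 4·8 + 24)/6 = 60/6 = 10; σ²_Task 3 = ((24−4)/6)² = 11.111
te_Task 4 = (6 + 4·9 + 24)/6 = 66/6 = 11; σ²_Task 4 = ((24−6)/6)² = 9.000
te_Task 5 = (7 + 4·8 + 15)/6 = 54/6 = 9; σ²_Task 5 = ((15−7)/6)² = 1.778
te_Task 6 = (2 + 4·4 + 6)/6 = 24/6 = 4; σ²_Task 6 = ((6−2)/6)² = 0.444
te_Task 7 = (6 + 4·12 + 24)/6 = 78/6 = 13; σ²_Task 7 = ((24−6)/6)² = 9.000
te_Task 8 = (8 + 4·14 + 26)/6 = 90/6 = 15; σ²_Task 8 = ((26−8)/6)² = 9.000

Forward pass:
ES_Task 1 = 0; EF_Task 1 = 15
ES_Task 2 = 0; EF_Task 2 = 14
ES_Task 3 = max(EF_Task 1=15, EF_Task 2=14) = 15; EF_Task 3 = 15+10 = 25
ES_Task 4 = 14; EF_Task 4 = 14+11 = 25
ES_Task 5 = 14; EF_Task 5 = 14+9 = 23
ES_Task 6 = 14; EF_Task 6 = 14+4 = 18
ES_Task 7 = 14; EF_Task 7 = 14+13 = 27
ES_Task 8 = max(EF_Task 1=15, EF_Task 3=25, EF_Task 4=25, EF_Task 5=23, EF_Task 6=18, EF_Task 7=27) = 27; EF_Task 8 = 27+15 = 42
Expected project duration μ = 42 days. Critical path: Task 2 → Task 7 → Task 8.

Variance along critical path = 1.778 + 9.000 + 9.000 = 19.778
σ = √19.778 = 4.447 days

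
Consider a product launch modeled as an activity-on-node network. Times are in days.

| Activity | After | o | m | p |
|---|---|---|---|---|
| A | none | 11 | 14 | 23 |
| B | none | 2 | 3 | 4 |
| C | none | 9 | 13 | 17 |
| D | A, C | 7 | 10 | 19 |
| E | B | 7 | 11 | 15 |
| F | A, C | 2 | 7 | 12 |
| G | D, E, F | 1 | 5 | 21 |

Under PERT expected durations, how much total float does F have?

te_A = (11 + 4·14 + 23)/6 = 90/6 = 15
te_B = (2 + 4·3 + 4)/6 = 18/6 = 3
te_C = (9 + 4·13 + 17)/6 = 78/6 = 13
te_D = (7 + 4·10 + 19)/6 = 66/6 = 11
te_E = (7 + 4·11 + 15)/6 = 66/6 = 11
te_F = (2 + 4·7 + 12)/6 = 42/6 = 7
te_G = (1 + 4·5 + 21)/6 = 42/6 = 7

Forward pass:
ES_A = 0; EF_A = 15
ES_B = 0; EF_B = 3
ES_C = 0; EF_C = 13
ES_D = max(EF_A=15, EF_C=13) = 15; EF_D = 15+11 = 26
ES_E = 3; EF_E = 3+11 = 14
ES_F = max(EF_A=15, EF_C=13) = 15; EF_F = 15+7 = 22
ES_G = max(EF_D=26, EF_E=14, EF_F=22) = 26; EF_G = 26+7 = 33
Expected project duration μ = 33 days. Critical path: A → D → G.

Backward pass:
LF_G = 33; LS_G = 33−7 = 26
LF_F = LS_G = 26; LS_F = 26−7 = 19
LF_E = LS_G = 26; LS_E = 26−11 = 15
LF_D = LS_G = 26; LS_D = 26−11 = 15
LF_C = min(LS_D=15, LS_F=19) = 15; LS_C = 15−13 = 2
LF_B = LS_E = 15; LS_B = 15−3 = 12
LF_A = min(LS_D=15, LS_F=19) = 15; LS_A = 15−15 = 0
Slack_F = LS_F − ES_F = 19 − 15 = 4

4 days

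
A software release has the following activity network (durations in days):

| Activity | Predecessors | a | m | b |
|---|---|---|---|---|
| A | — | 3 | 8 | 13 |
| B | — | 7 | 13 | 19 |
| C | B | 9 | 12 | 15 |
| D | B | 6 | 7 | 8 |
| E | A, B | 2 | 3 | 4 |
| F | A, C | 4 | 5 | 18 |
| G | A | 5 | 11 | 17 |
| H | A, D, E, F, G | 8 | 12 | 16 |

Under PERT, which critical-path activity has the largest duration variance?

te_A = (3 + 4·8 + 13)/6 = 48/6 = 8; σ²_A = ((13−3)/6)² = 2.778
te_B = (7 + 4·13 + 19)/6 = 78/6 = 13; σ²_B = ((19−7)/6)² = 4.000
te_C = (9 + 4·12 + 15)/6 = 72/6 = 12; σ²_C = ((15−9)/6)² = 1.000
te_D = (6 + 4·7 + 8)/6 = 42/6 = 7; σ²_D = ((8−6)/6)² = 0.111
te_E = (2 + 4·3 + 4)/6 = 18/6 = 3; σ²_E = ((4−2)/6)² = 0.111
te_F = (4 + 4·5 + 18)/6 = 42/6 = 7; σ²_F = ((18−4)/6)² = 5.444
te_G = (5 + 4·11 + 17)/6 = 66/6 = 11; σ²_G = ((17−5)/6)² = 4.000
te_H = (8 + 4·12 + 16)/6 = 72/6 = 12; σ²_H = ((16−8)/6)² = 1.778

Forward pass:
ES_A = 0; EF_A = 8
ES_B = 0; EF_B = 13
ES_C = 13; EF_C = 13+12 = 25
ES_D = 13; EF_D = 13+7 = 20
ES_E = max(EF_A=8, EF_B=13) = 13; EF_E = 13+3 = 16
ES_F = max(EF_A=8, EF_C=25) = 25; EF_F = 25+7 = 32
ES_G = 8; EF_G = 8+11 = 19
ES_H = max(EF_A=8, EF_D=20, EF_E=16, EF_F=32, EF_G=19) = 32; EF_H = 32+12 = 44
Expected project duration μ = 44 days. Critical path: B → C → F → H.

Variances on critical path: σ²_B=4.000, σ²_C=1.000, σ²_F=5.444, σ²_H=1.778.
Largest is σ²_F = 5.444.

F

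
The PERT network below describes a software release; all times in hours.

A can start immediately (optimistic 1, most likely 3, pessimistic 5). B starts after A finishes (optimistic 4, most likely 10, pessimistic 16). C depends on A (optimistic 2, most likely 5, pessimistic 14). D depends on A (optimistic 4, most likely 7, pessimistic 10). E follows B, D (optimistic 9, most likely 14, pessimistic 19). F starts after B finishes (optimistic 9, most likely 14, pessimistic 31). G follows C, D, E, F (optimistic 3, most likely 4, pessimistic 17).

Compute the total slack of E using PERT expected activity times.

2 hours

te_A = (1 + 4·3 + 5)/6 = 18/6 = 3
te_B = (4 + 4·10 + 16)/6 = 60/6 = 10
te_C = (2 + 4·5 + 14)/6 = 36/6 = 6
te_D = (4 + 4·7 + 10)/6 = 42/6 = 7
te_E = (9 + 4·14 + 19)/6 = 84/6 = 14
te_F = (9 + 4·14 + 31)/6 = 96/6 = 16
te_G = (3 + 4·4 + 17)/6 = 36/6 = 6

Forward pass:
ES_A = 0; EF_A = 3
ES_B = 3; EF_B = 3+10 = 13
ES_C = 3; EF_C = 3+6 = 9
ES_D = 3; EF_D = 3+7 = 10
ES_E = max(EF_B=13, EF_D=10) = 13; EF_E = 13+14 = 27
ES_F = 13; EF_F = 13+16 = 29
ES_G = max(EF_C=9, EF_D=10, EF_E=27, EF_F=29) = 29; EF_G = 29+6 = 35
Expected project duration μ = 35 hours. Critical path: A → B → F → G.

Backward pass:
LF_G = 35; LS_G = 35−6 = 29
LF_F = LS_G = 29; LS_F = 29−16 = 13
LF_E = LS_G = 29; LS_E = 29−14 = 15
LF_D = min(LS_E=15, LS_G=29) = 15; LS_D = 15−7 = 8
LF_C = LS_G = 29; LS_C = 29−6 = 23
LF_B = min(LS_E=15, LS_F=13) = 13; LS_B = 13−10 = 3
LF_A = min(LS_B=3, LS_C=23, LS_D=8) = 3; LS_A = 3−3 = 0
Slack_E = LS_E − ES_E = 15 − 13 = 2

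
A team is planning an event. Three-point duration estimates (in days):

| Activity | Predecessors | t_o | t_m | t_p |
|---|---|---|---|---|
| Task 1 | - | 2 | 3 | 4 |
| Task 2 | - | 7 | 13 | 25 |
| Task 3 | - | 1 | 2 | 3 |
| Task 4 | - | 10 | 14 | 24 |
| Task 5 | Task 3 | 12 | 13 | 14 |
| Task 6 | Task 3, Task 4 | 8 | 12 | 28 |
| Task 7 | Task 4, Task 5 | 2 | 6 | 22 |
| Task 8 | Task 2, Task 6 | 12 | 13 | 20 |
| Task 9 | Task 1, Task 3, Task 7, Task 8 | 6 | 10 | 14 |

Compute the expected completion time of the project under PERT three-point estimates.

te_Task 1 = (2 + 4·3 + 4)/6 = 18/6 = 3
te_Task 2 = (7 + 4·13 + 25)/6 = 84/6 = 14
te_Task 3 = (1 + 4·2 + 3)/6 = 12/6 = 2
te_Task 4 = (10 + 4·14 + 24)/6 = 90/6 = 15
te_Task 5 = (12 + 4·13 + 14)/6 = 78/6 = 13
te_Task 6 = (8 + 4·12 + 28)/6 = 84/6 = 14
te_Task 7 = (2 + 4·6 + 22)/6 = 48/6 = 8
te_Task 8 = (12 + 4·13 + 20)/6 = 84/6 = 14
te_Task 9 = (6 + 4·10 + 14)/6 = 60/6 = 10

Forward pass:
ES_Task 1 = 0; EF_Task 1 = 3
ES_Task 2 = 0; EF_Task 2 = 14
ES_Task 3 = 0; EF_Task 3 = 2
ES_Task 4 = 0; EF_Task 4 = 15
ES_Task 5 = 2; EF_Task 5 = 2+13 = 15
ES_Task 6 = max(EF_Task 3=2, EF_Task 4=15) = 15; EF_Task 6 = 15+14 = 29
ES_Task 7 = max(EF_Task 4=15, EF_Task 5=15) = 15; EF_Task 7 = 15+8 = 23
ES_Task 8 = max(EF_Task 2=14, EF_Task 6=29) = 29; EF_Task 8 = 29+14 = 43
ES_Task 9 = max(EF_Task 1=3, EF_Task 3=2, EF_Task 7=23, EF_Task 8=43) = 43; EF_Task 9 = 43+10 = 53
Expected project duration μ = 53 days. Critical path: Task 4 → Task 6 → Task 8 → Task 9.

53 days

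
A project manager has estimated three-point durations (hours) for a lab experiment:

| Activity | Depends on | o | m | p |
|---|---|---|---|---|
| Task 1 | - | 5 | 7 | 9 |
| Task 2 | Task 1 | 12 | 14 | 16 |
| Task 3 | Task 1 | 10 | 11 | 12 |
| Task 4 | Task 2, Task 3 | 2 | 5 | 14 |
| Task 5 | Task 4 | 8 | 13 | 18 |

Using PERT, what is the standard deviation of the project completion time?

te_Task 1 = (5 + 4·7 + 9)/6 = 42/6 = 7; σ²_Task 1 = ((9−5)/6)² = 0.444
te_Task 2 = (12 + 4·14 + 16)/6 = 84/6 = 14; σ²_Task 2 = ((16−12)/6)² = 0.444
te_Task 3 = (10 + 4·11 + 12)/6 = 66/6 = 11; σ²_Task 3 = ((12−10)/6)² = 0.111
te_Task 4 = (2 + 4·5 + 14)/6 = 36/6 = 6; σ²_Task 4 = ((14−2)/6)² = 4.000
te_Task 5 = (8 + 4·13 + 18)/6 = 78/6 = 13; σ²_Task 5 = ((18−8)/6)² = 2.778

Forward pass:
ES_Task 1 = 0; EF_Task 1 = 7
ES_Task 2 = 7; EF_Task 2 = 7+14 = 21
ES_Task 3 = 7; EF_Task 3 = 7+11 = 18
ES_Task 4 = max(EF_Task 2=21, EF_Task 3=18) = 21; EF_Task 4 = 21+6 = 27
ES_Task 5 = 27; EF_Task 5 = 27+13 = 40
Expected project duration μ = 40 hours. Critical path: Task 1 → Task 2 → Task 4 → Task 5.

Variance along critical path = 0.444 + 0.444 + 4.000 + 2.778 = 7.667
σ = √7.667 = 2.769 hours

2.77 hours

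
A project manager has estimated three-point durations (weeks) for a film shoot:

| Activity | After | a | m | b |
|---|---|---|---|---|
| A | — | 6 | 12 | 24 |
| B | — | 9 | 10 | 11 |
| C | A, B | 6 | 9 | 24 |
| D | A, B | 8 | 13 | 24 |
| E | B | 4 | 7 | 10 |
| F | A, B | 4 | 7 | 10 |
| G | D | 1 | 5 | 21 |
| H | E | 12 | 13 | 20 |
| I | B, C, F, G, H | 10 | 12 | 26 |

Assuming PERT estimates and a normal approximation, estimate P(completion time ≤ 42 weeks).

te_A = (6 + 4·12 + 24)/6 = 78/6 = 13; σ²_A = ((24−6)/6)² = 9.000
te_B = (9 + 4·10 + 11)/6 = 60/6 = 10; σ²_B = ((11−9)/6)² = 0.111
te_C = (6 + 4·9 + 24)/6 = 66/6 = 11; σ²_C = ((24−6)/6)² = 9.000
te_D = (8 + 4·13 + 24)/6 = 84/6 = 14; σ²_D = ((24−8)/6)² = 7.111
te_E = (4 + 4·7 + 10)/6 = 42/6 = 7; σ²_E = ((10−4)/6)² = 1.000
te_F = (4 + 4·7 + 10)/6 = 42/6 = 7; σ²_F = ((10−4)/6)² = 1.000
te_G = (1 + 4·5 + 21)/6 = 42/6 = 7; σ²_G = ((21−1)/6)² = 11.111
te_H = (12 + 4·13 + 20)/6 = 84/6 = 14; σ²_H = ((20−12)/6)² = 1.778
te_I = (10 + 4·12 + 26)/6 = 84/6 = 14; σ²_I = ((26−10)/6)² = 7.111

Forward pass:
ES_A = 0; EF_A = 13
ES_B = 0; EF_B = 10
ES_C = max(EF_A=13, EF_B=10) = 13; EF_C = 13+11 = 24
ES_D = max(EF_A=13, EF_B=10) = 13; EF_D = 13+14 = 27
ES_E = 10; EF_E = 10+7 = 17
ES_F = max(EF_A=13, EF_B=10) = 13; EF_F = 13+7 = 20
ES_G = 27; EF_G = 27+7 = 34
ES_H = 17; EF_H = 17+14 = 31
ES_I = max(EF_B=10, EF_C=24, EF_F=20, EF_G=34, EF_H=31) = 34; EF_I = 34+14 = 48
Expected project duration μ = 48 weeks. Critical path: A → D → G → I.

Variance along critical path = 9.000 + 7.111 + 11.111 + 7.111 = 34.333; σ = √34.333 = 5.859 weeks.
Z = (42 − 48) / 5.859 = -1.024
P(T ≤ 42) = Φ(-1.024) ≈ 0.153

0.153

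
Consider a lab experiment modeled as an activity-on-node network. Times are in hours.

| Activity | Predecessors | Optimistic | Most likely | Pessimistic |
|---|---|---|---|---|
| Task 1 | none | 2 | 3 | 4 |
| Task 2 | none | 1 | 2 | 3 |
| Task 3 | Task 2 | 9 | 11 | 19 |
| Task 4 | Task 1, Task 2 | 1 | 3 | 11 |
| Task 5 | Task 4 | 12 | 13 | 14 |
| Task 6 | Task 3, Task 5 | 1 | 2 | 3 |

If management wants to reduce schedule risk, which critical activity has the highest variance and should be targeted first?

Task 4

te_Task 1 = (2 + 4·3 + 4)/6 = 18/6 = 3; σ²_Task 1 = ((4−2)/6)² = 0.111
te_Task 2 = (1 + 4·2 + 3)/6 = 12/6 = 2; σ²_Task 2 = ((3−1)/6)² = 0.111
te_Task 3 = (9 + 4·11 + 19)/6 = 72/6 = 12; σ²_Task 3 = ((19−9)/6)² = 2.778
te_Task 4 = (1 + 4·3 + 11)/6 = 24/6 = 4; σ²_Task 4 = ((11−1)/6)² = 2.778
te_Task 5 = (12 + 4·13 + 14)/6 = 78/6 = 13; σ²_Task 5 = ((14−12)/6)² = 0.111
te_Task 6 = (1 + 4·2 + 3)/6 = 12/6 = 2; σ²_Task 6 = ((3−1)/6)² = 0.111

Forward pass:
ES_Task 1 = 0; EF_Task 1 = 3
ES_Task 2 = 0; EF_Task 2 = 2
ES_Task 3 = 2; EF_Task 3 = 2+12 = 14
ES_Task 4 = max(EF_Task 1=3, EF_Task 2=2) = 3; EF_Task 4 = 3+4 = 7
ES_Task 5 = 7; EF_Task 5 = 7+13 = 20
ES_Task 6 = max(EF_Task 3=14, EF_Task 5=20) = 20; EF_Task 6 = 20+2 = 22
Expected project duration μ = 22 hours. Critical path: Task 1 → Task 4 → Task 5 → Task 6.

Variances on critical path: σ²_Task 1=0.111, σ²_Task 4=2.778, σ²_Task 5=0.111, σ²_Task 6=0.111.
Largest is σ²_Task 4 = 2.778.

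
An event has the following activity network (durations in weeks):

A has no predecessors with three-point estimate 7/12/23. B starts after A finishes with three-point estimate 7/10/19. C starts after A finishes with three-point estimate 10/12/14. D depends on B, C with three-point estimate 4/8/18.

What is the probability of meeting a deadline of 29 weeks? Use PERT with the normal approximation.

te_A = (7 + 4·12 + 23)/6 = 78/6 = 13; σ²_A = ((23−7)/6)² = 7.111
te_B = (7 + 4·10 + 19)/6 = 66/6 = 11; σ²_B = ((19−7)/6)² = 4.000
te_C = (10 + 4·12 + 14)/6 = 72/6 = 12; σ²_C = ((14−10)/6)² = 0.444
te_D = (4 + 4·8 + 18)/6 = 54/6 = 9; σ²_D = ((18−4)/6)² = 5.444

Forward pass:
ES_A = 0; EF_A = 13
ES_B = 13; EF_B = 13+11 = 24
ES_C = 13; EF_C = 13+12 = 25
ES_D = max(EF_B=24, EF_C=25) = 25; EF_D = 25+9 = 34
Expected project duration μ = 34 weeks. Critical path: A → C → D.

Variance along critical path = 7.111 + 0.444 + 5.444 = 13.000; σ = √13.000 = 3.606 weeks.
Z = (29 − 34) / 3.606 = -1.387
P(T ≤ 29) = Φ(-1.387) ≈ 0.083

0.083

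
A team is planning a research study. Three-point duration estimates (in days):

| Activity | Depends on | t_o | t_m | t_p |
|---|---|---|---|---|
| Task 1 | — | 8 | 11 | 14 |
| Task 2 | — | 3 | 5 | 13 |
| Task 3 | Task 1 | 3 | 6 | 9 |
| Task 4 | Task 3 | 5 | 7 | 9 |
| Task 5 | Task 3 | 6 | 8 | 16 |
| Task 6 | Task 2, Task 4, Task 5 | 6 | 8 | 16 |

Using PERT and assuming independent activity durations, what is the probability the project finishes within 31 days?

0.073

te_Task 1 = (8 + 4·11 + 14)/6 = 66/6 = 11; σ²_Task 1 = ((14−8)/6)² = 1.000
te_Task 2 = (3 + 4·5 + 13)/6 = 36/6 = 6; σ²_Task 2 = ((13−3)/6)² = 2.778
te_Task 3 = (3 + 4·6 + 9)/6 = 36/6 = 6; σ²_Task 3 = ((9−3)/6)² = 1.000
te_Task 4 = (5 + 4·7 + 9)/6 = 42/6 = 7; σ²_Task 4 = ((9−5)/6)² = 0.444
te_Task 5 = (6 + 4·8 + 16)/6 = 54/6 = 9; σ²_Task 5 = ((16−6)/6)² = 2.778
te_Task 6 = (6 + 4·8 + 16)/6 = 54/6 = 9; σ²_Task 6 = ((16−6)/6)² = 2.778

Forward pass:
ES_Task 1 = 0; EF_Task 1 = 11
ES_Task 2 = 0; EF_Task 2 = 6
ES_Task 3 = 11; EF_Task 3 = 11+6 = 17
ES_Task 4 = 17; EF_Task 4 = 17+7 = 24
ES_Task 5 = 17; EF_Task 5 = 17+9 = 26
ES_Task 6 = max(EF_Task 2=6, EF_Task 4=24, EF_Task 5=26) = 26; EF_Task 6 = 26+9 = 35
Expected project duration μ = 35 days. Critical path: Task 1 → Task 3 → Task 5 → Task 6.

Variance along critical path = 1.000 + 1.000 + 2.778 + 2.778 = 7.556; σ = √7.556 = 2.749 days.
Z = (31 − 35) / 2.749 = -1.455
P(T ≤ 31) = Φ(-1.455) ≈ 0.073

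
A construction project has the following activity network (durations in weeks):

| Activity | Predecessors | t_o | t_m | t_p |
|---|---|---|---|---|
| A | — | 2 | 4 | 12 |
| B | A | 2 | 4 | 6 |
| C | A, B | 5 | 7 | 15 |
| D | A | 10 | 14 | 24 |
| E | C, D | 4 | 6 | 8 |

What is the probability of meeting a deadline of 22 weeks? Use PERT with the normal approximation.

0.087

te_A = (2 + 4·4 + 12)/6 = 30/6 = 5; σ²_A = ((12−2)/6)² = 2.778
te_B = (2 + 4·4 + 6)/6 = 24/6 = 4; σ²_B = ((6−2)/6)² = 0.444
te_C = (5 + 4·7 + 15)/6 = 48/6 = 8; σ²_C = ((15−5)/6)² = 2.778
te_D = (10 + 4·14 + 24)/6 = 90/6 = 15; σ²_D = ((24−10)/6)² = 5.444
te_E = (4 + 4·6 + 8)/6 = 36/6 = 6; σ²_E = ((8−4)/6)² = 0.444

Forward pass:
ES_A = 0; EF_A = 5
ES_B = 5; EF_B = 5+4 = 9
ES_C = max(EF_A=5, EF_B=9) = 9; EF_C = 9+8 = 17
ES_D = 5; EF_D = 5+15 = 20
ES_E = max(EF_C=17, EF_D=20) = 20; EF_E = 20+6 = 26
Expected project duration μ = 26 weeks. Critical path: A → D → E.

Variance along critical path = 2.778 + 5.444 + 0.444 = 8.667; σ = √8.667 = 2.944 weeks.
Z = (22 − 26) / 2.944 = -1.359
P(T ≤ 22) = Φ(-1.359) ≈ 0.087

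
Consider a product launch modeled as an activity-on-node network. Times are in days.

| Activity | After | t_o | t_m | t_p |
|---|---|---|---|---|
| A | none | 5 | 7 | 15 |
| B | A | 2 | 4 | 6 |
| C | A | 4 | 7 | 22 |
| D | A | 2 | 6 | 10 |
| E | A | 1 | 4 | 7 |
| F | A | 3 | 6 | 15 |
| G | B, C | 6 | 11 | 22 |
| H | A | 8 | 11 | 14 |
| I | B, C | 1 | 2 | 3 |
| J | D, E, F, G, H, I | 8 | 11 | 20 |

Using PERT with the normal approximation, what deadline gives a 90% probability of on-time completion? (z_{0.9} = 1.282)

te_A = (5 + 4·7 + 15)/6 = 48/6 = 8; σ²_A = ((15−5)/6)² = 2.778
te_B = (2 + 4·4 + 6)/6 = 24/6 = 4; σ²_B = ((6−2)/6)² = 0.444
te_C = (4 + 4·7 + 22)/6 = 54/6 = 9; σ²_C = ((22−4)/6)² = 9.000
te_D = (2 + 4·6 + 10)/6 = 36/6 = 6; σ²_D = ((10−2)/6)² = 1.778
te_E = (1 + 4·4 + 7)/6 = 24/6 = 4; σ²_E = ((7−1)/6)² = 1.000
te_F = (3 + 4·6 + 15)/6 = 42/6 = 7; σ²_F = ((15−3)/6)² = 4.000
te_G = (6 + 4·11 + 22)/6 = 72/6 = 12; σ²_G = ((22−6)/6)² = 7.111
te_H = (8 + 4·11 + 14)/6 = 66/6 = 11; σ²_H = ((14−8)/6)² = 1.000
te_I = (1 + 4·2 + 3)/6 = 12/6 = 2; σ²_I = ((3−1)/6)² = 0.111
te_J = (8 + 4·11 + 20)/6 = 72/6 = 12; σ²_J = ((20−8)/6)² = 4.000

Forward pass:
ES_A = 0; EF_A = 8
ES_B = 8; EF_B = 8+4 = 12
ES_C = 8; EF_C = 8+9 = 17
ES_D = 8; EF_D = 8+6 = 14
ES_E = 8; EF_E = 8+4 = 12
ES_F = 8; EF_F = 8+7 = 15
ES_G = max(EF_B=12, EF_C=17) = 17; EF_G = 17+12 = 29
ES_H = 8; EF_H = 8+11 = 19
ES_I = max(EF_B=12, EF_C=17) = 17; EF_I = 17+2 = 19
ES_J = max(EF_D=14, EF_E=12, EF_F=15, EF_G=29, EF_H=19, EF_I=19) = 29; EF_J = 29+12 = 41
Expected project duration μ = 41 days. Critical path: A → C → G → J.

Variance along critical path = 2.778 + 9.000 + 7.111 + 4.000 = 22.889; σ = 4.784 days.
D = μ + z·σ = 41 + 1.282·4.784 = 47.1 days

47.1 days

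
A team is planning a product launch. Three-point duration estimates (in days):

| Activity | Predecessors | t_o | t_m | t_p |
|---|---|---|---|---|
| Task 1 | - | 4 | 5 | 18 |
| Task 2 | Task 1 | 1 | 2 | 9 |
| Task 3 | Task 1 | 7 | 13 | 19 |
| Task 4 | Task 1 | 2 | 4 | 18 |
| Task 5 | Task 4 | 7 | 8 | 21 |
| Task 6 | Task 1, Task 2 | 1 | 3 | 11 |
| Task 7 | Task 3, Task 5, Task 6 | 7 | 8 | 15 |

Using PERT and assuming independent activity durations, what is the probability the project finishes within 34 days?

0.674

te_Task 1 = (4 + 4·5 + 18)/6 = 42/6 = 7; σ²_Task 1 = ((18−4)/6)² = 5.444
te_Task 2 = (1 + 4·2 + 9)/6 = 18/6 = 3; σ²_Task 2 = ((9−1)/6)² = 1.778
te_Task 3 = (7 + 4·13 + 19)/6 = 78/6 = 13; σ²_Task 3 = ((19−7)/6)² = 4.000
te_Task 4 = (2 + 4·4 + 18)/6 = 36/6 = 6; σ²_Task 4 = ((18−2)/6)² = 7.111
te_Task 5 = (7 + 4·8 + 21)/6 = 60/6 = 10; σ²_Task 5 = ((21−7)/6)² = 5.444
te_Task 6 = (1 + 4·3 + 11)/6 = 24/6 = 4; σ²_Task 6 = ((11−1)/6)² = 2.778
te_Task 7 = (7 + 4·8 + 15)/6 = 54/6 = 9; σ²_Task 7 = ((15−7)/6)² = 1.778

Forward pass:
ES_Task 1 = 0; EF_Task 1 = 7
ES_Task 2 = 7; EF_Task 2 = 7+3 = 10
ES_Task 3 = 7; EF_Task 3 = 7+13 = 20
ES_Task 4 = 7; EF_Task 4 = 7+6 = 13
ES_Task 5 = 13; EF_Task 5 = 13+10 = 23
ES_Task 6 = max(EF_Task 1=7, EF_Task 2=10) = 10; EF_Task 6 = 10+4 = 14
ES_Task 7 = max(EF_Task 3=20, EF_Task 5=23, EF_Task 6=14) = 23; EF_Task 7 = 23+9 = 32
Expected project duration μ = 32 days. Critical path: Task 1 → Task 4 → Task 5 → Task 7.

Variance along critical path = 5.444 + 7.111 + 5.444 + 1.778 = 19.778; σ = √19.778 = 4.447 days.
Z = (34 − 32) / 4.447 = 0.450
P(T ≤ 34) = Φ(0.450) ≈ 0.674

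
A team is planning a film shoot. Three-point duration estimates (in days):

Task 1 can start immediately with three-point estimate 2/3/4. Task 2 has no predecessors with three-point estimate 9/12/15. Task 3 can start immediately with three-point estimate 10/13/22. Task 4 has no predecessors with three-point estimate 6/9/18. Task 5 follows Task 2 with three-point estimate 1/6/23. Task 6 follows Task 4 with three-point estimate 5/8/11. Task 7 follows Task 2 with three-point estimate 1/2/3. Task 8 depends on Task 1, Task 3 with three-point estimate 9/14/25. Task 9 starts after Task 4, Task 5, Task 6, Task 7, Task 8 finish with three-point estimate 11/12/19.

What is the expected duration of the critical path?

te_Task 1 = (2 + 4·3 + 4)/6 = 18/6 = 3
te_Task 2 = (9 + 4·12 + 15)/6 = 72/6 = 12
te_Task 3 = (10 + 4·13 + 22)/6 = 84/6 = 14
te_Task 4 = (6 + 4·9 + 18)/6 = 60/6 = 10
te_Task 5 = (1 + 4·6 + 23)/6 = 48/6 = 8
te_Task 6 = (5 + 4·8 + 11)/6 = 48/6 = 8
te_Task 7 = (1 + 4·2 + 3)/6 = 12/6 = 2
te_Task 8 = (9 + 4·14 + 25)/6 = 90/6 = 15
te_Task 9 = (11 + 4·12 + 19)/6 = 78/6 = 13

Forward pass:
ES_Task 1 = 0; EF_Task 1 = 3
ES_Task 2 = 0; EF_Task 2 = 12
ES_Task 3 = 0; EF_Task 3 = 14
ES_Task 4 = 0; EF_Task 4 = 10
ES_Task 5 = 12; EF_Task 5 = 12+8 = 20
ES_Task 6 = 10; EF_Task 6 = 10+8 = 18
ES_Task 7 = 12; EF_Task 7 = 12+2 = 14
ES_Task 8 = max(EF_Task 1=3, EF_Task 3=14) = 14; EF_Task 8 = 14+15 = 29
ES_Task 9 = max(EF_Task 4=10, EF_Task 5=20, EF_Task 6=18, EF_Task 7=14, EF_Task 8=29) = 29; EF_Task 9 = 29+13 = 42
Expected project duration μ = 42 days. Critical path: Task 3 → Task 8 → Task 9.

42 days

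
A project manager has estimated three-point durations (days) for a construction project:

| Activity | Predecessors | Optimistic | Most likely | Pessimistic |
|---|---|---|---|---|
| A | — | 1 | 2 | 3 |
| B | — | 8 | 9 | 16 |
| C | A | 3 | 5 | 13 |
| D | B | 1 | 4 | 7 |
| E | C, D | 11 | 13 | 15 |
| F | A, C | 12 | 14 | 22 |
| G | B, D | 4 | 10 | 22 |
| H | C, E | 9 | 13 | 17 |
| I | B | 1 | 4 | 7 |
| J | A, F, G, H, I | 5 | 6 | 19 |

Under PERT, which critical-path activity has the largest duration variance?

J

te_A = (1 + 4·2 + 3)/6 = 12/6 = 2; σ²_A = ((3−1)/6)² = 0.111
te_B = (8 + 4·9 + 16)/6 = 60/6 = 10; σ²_B = ((16−8)/6)² = 1.778
te_C = (3 + 4·5 + 13)/6 = 36/6 = 6; σ²_C = ((13−3)/6)² = 2.778
te_D = (1 + 4·4 + 7)/6 = 24/6 = 4; σ²_D = ((7−1)/6)² = 1.000
te_E = (11 + 4·13 + 15)/6 = 78/6 = 13; σ²_E = ((15−11)/6)² = 0.444
te_F = (12 + 4·14 + 22)/6 = 90/6 = 15; σ²_F = ((22−12)/6)² = 2.778
te_G = (4 + 4·10 + 22)/6 = 66/6 = 11; σ²_G = ((22−4)/6)² = 9.000
te_H = (9 + 4·13 + 17)/6 = 78/6 = 13; σ²_H = ((17−9)/6)² = 1.778
te_I = (1 + 4·4 + 7)/6 = 24/6 = 4; σ²_I = ((7−1)/6)² = 1.000
te_J = (5 + 4·6 + 19)/6 = 48/6 = 8; σ²_J = ((19−5)/6)² = 5.444

Forward pass:
ES_A = 0; EF_A = 2
ES_B = 0; EF_B = 10
ES_C = 2; EF_C = 2+6 = 8
ES_D = 10; EF_D = 10+4 = 14
ES_E = max(EF_C=8, EF_D=14) = 14; EF_E = 14+13 = 27
ES_F = max(EF_A=2, EF_C=8) = 8; EF_F = 8+15 = 23
ES_G = max(EF_B=10, EF_D=14) = 14; EF_G = 14+11 = 25
ES_H = max(EF_C=8, EF_E=27) = 27; EF_H = 27+13 = 40
ES_I = 10; EF_I = 10+4 = 14
ES_J = max(EF_A=2, EF_F=23, EF_G=25, EF_H=40, EF_I=14) = 40; EF_J = 40+8 = 48
Expected project duration μ = 48 days. Critical path: B → D → E → H → J.

Variances on critical path: σ²_B=1.778, σ²_D=1.000, σ²_E=0.444, σ²_H=1.778, σ²_J=5.444.
Largest is σ²_J = 5.444.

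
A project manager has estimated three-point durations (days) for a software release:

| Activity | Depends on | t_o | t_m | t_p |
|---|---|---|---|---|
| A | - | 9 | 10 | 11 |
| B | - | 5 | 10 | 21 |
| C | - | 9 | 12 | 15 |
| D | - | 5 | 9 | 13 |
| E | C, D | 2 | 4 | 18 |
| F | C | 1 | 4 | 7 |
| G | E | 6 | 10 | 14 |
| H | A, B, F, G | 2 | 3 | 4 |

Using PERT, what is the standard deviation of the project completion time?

te_A = (9 + 4·10 + 11)/6 = 60/6 = 10; σ²_A = ((11−9)/6)² = 0.111
te_B = (5 + 4·10 + 21)/6 = 66/6 = 11; σ²_B = ((21−5)/6)² = 7.111
te_C = (9 + 4·12 + 15)/6 = 72/6 = 12; σ²_C = ((15−9)/6)² = 1.000
te_D = (5 + 4·9 + 13)/6 = 54/6 = 9; σ²_D = ((13−5)/6)² = 1.778
te_E = (2 + 4·4 + 18)/6 = 36/6 = 6; σ²_E = ((18−2)/6)² = 7.111
te_F = (1 + 4·4 + 7)/6 = 24/6 = 4; σ²_F = ((7−1)/6)² = 1.000
te_G = (6 + 4·10 + 14)/6 = 60/6 = 10; σ²_G = ((14−6)/6)² = 1.778
te_H = (2 + 4·3 + 4)/6 = 18/6 = 3; σ²_H = ((4−2)/6)² = 0.111

Forward pass:
ES_A = 0; EF_A = 10
ES_B = 0; EF_B = 11
ES_C = 0; EF_C = 12
ES_D = 0; EF_D = 9
ES_E = max(EF_C=12, EF_D=9) = 12; EF_E = 12+6 = 18
ES_F = 12; EF_F = 12+4 = 16
ES_G = 18; EF_G = 18+10 = 28
ES_H = max(EF_A=10, EF_B=11, EF_F=16, EF_G=28) = 28; EF_H = 28+3 = 31
Expected project duration μ = 31 days. Critical path: C → E → G → H.

Variance along critical path = 1.000 + 7.111 + 1.778 + 0.111 = 10.000
σ = √10.000 = 3.162 days

3.16 days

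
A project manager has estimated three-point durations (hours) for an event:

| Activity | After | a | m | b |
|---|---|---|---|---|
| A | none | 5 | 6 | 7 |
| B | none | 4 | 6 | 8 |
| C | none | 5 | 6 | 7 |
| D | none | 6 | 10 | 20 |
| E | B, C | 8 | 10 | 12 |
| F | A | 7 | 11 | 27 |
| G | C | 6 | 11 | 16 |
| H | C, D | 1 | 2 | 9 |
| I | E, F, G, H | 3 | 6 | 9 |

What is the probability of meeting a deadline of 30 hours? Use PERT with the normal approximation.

te_A = (5 + 4·6 + 7)/6 = 36/6 = 6; σ²_A = ((7−5)/6)² = 0.111
te_B = (4 + 4·6 + 8)/6 = 36/6 = 6; σ²_B = ((8−4)/6)² = 0.444
te_C = (5 + 4·6 + 7)/6 = 36/6 = 6; σ²_C = ((7−5)/6)² = 0.111
te_D = (6 + 4·10 + 20)/6 = 66/6 = 11; σ²_D = ((20−6)/6)² = 5.444
te_E = (8 + 4·10 + 12)/6 = 60/6 = 10; σ²_E = ((12−8)/6)² = 0.444
te_F = (7 + 4·11 + 27)/6 = 78/6 = 13; σ²_F = ((27−7)/6)² = 11.111
te_G = (6 + 4·11 + 16)/6 = 66/6 = 11; σ²_G = ((16−6)/6)² = 2.778
te_H = (1 + 4·2 + 9)/6 = 18/6 = 3; σ²_H = ((9−1)/6)² = 1.778
te_I = (3 + 4·6 + 9)/6 = 36/6 = 6; σ²_I = ((9−3)/6)² = 1.000

Forward pass:
ES_A = 0; EF_A = 6
ES_B = 0; EF_B = 6
ES_C = 0; EF_C = 6
ES_D = 0; EF_D = 11
ES_E = max(EF_B=6, EF_C=6) = 6; EF_E = 6+10 = 16
ES_F = 6; EF_F = 6+13 = 19
ES_G = 6; EF_G = 6+11 = 17
ES_H = max(EF_C=6, EF_D=11) = 11; EF_H = 11+3 = 14
ES_I = max(EF_E=16, EF_F=19, EF_G=17, EF_H=14) = 19; EF_I = 19+6 = 25
Expected project duration μ = 25 hours. Critical path: A → F → I.

Variance along critical path = 0.111 + 11.111 + 1.000 = 12.222; σ = √12.222 = 3.496 hours.
Z = (30 − 25) / 3.496 = 1.430
P(T ≤ 30) = Φ(1.430) ≈ 0.924

0.924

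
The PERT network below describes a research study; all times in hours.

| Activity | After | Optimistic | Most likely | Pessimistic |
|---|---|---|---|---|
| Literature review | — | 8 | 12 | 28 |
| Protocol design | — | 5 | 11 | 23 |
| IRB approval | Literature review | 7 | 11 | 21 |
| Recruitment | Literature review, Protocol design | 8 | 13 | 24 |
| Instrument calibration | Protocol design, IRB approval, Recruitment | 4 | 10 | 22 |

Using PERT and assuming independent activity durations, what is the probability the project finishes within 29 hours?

0.028

te_Literature review = (8 + 4·12 + 28)/6 = 84/6 = 14; σ²_Literature review = ((28−8)/6)² = 11.111
te_Protocol design = (5 + 4·11 + 23)/6 = 72/6 = 12; σ²_Protocol design = ((23−5)/6)² = 9.000
te_IRB approval = (7 + 4·11 + 21)/6 = 72/6 = 12; σ²_IRB approval = ((21−7)/6)² = 5.444
te_Recruitment = (8 + 4·13 + 24)/6 = 84/6 = 14; σ²_Recruitment = ((24−8)/6)² = 7.111
te_Instrument calibration = (4 + 4·10 + 22)/6 = 66/6 = 11; σ²_Instrument calibration = ((22−4)/6)² = 9.000

Forward pass:
ES_Literature review = 0; EF_Literature review = 14
ES_Protocol design = 0; EF_Protocol design = 12
ES_IRB approval = 14; EF_IRB approval = 14+12 = 26
ES_Recruitment = max(EF_Literature review=14, EF_Protocol design=12) = 14; EF_Recruitment = 14+14 = 28
ES_Instrument calibration = max(EF_Protocol design=12, EF_IRB approval=26, EF_Recruitment=28) = 28; EF_Instrument calibration = 28+11 = 39
Expected project duration μ = 39 hours. Critical path: Literature review → Recruitment → Instrument calibration.

Variance along critical path = 11.111 + 7.111 + 9.000 = 27.222; σ = √27.222 = 5.217 hours.
Z = (29 − 39) / 5.217 = -1.917
P(T ≤ 29) = Φ(-1.917) ≈ 0.028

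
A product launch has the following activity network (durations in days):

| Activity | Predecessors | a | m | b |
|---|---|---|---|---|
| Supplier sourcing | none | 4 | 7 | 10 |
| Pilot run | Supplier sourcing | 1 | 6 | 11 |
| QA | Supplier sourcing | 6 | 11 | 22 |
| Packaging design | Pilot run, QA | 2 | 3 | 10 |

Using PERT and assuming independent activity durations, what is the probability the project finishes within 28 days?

0.944

te_Supplier sourcing = (4 + 4·7 + 10)/6 = 42/6 = 7; σ²_Supplier sourcing = ((10−4)/6)² = 1.000
te_Pilot run = (1 + 4·6 + 11)/6 = 36/6 = 6; σ²_Pilot run = ((11−1)/6)² = 2.778
te_QA = (6 + 4·11 + 22)/6 = 72/6 = 12; σ²_QA = ((22−6)/6)² = 7.111
te_Packaging design = (2 + 4·3 + 10)/6 = 24/6 = 4; σ²_Packaging design = ((10−2)/6)² = 1.778

Forward pass:
ES_Supplier sourcing = 0; EF_Supplier sourcing = 7
ES_Pilot run = 7; EF_Pilot run = 7+6 = 13
ES_QA = 7; EF_QA = 7+12 = 19
ES_Packaging design = max(EF_Pilot run=13, EF_QA=19) = 19; EF_Packaging design = 19+4 = 23
Expected project duration μ = 23 days. Critical path: Supplier sourcing → QA → Packaging design.

Variance along critical path = 1.000 + 7.111 + 1.778 = 9.889; σ = √9.889 = 3.145 days.
Z = (28 − 23) / 3.145 = 1.590
P(T ≤ 28) = Φ(1.590) ≈ 0.944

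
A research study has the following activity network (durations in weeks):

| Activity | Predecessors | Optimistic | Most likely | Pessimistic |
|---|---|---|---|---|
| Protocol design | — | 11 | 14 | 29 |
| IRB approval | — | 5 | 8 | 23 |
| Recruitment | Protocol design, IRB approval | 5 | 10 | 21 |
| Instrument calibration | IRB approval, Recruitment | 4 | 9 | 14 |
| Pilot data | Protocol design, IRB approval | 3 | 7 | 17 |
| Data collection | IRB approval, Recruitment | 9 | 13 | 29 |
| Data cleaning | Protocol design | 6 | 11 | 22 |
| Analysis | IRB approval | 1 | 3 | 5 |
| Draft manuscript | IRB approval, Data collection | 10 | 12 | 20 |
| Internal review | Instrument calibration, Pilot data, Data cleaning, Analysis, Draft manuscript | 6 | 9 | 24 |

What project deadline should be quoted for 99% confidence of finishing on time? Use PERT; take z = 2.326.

te_Protocol design = (11 + 4·14 + 29)/6 = 96/6 = 16; σ²_Protocol design = ((29−11)/6)² = 9.000
te_IRB approval = (5 + 4·8 + 23)/6 = 60/6 = 10; σ²_IRB approval = ((23−5)/6)² = 9.000
te_Recruitment = (5 + 4·10 + 21)/6 = 66/6 = 11; σ²_Recruitment = ((21−5)/6)² = 7.111
te_Instrument calibration = (4 + 4·9 + 14)/6 = 54/6 = 9; σ²_Instrument calibration = ((14−4)/6)² = 2.778
te_Pilot data = (3 + 4·7 + 17)/6 = 48/6 = 8; σ²_Pilot data = ((17−3)/6)² = 5.444
te_Data collection = (9 + 4·13 + 29)/6 = 90/6 = 15; σ²_Data collection = ((29−9)/6)² = 11.111
te_Data cleaning = (6 + 4·11 + 22)/6 = 72/6 = 12; σ²_Data cleaning = ((22−6)/6)² = 7.111
te_Analysis = (1 + 4·3 + 5)/6 = 18/6 = 3; σ²_Analysis = ((5−1)/6)² = 0.444
te_Draft manuscript = (10 + 4·12 + 20)/6 = 78/6 = 13; σ²_Draft manuscript = ((20−10)/6)² = 2.778
te_Internal review = (6 + 4·9 + 24)/6 = 66/6 = 11; σ²_Internal review = ((24−6)/6)² = 9.000

Forward pass:
ES_Protocol design = 0; EF_Protocol design = 16
ES_IRB approval = 0; EF_IRB approval = 10
ES_Recruitment = max(EF_Protocol design=16, EF_IRB approval=10) = 16; EF_Recruitment = 16+11 = 27
ES_Instrument calibration = max(EF_IRB approval=10, EF_Recruitment=27) = 27; EF_Instrument calibration = 27+9 = 36
ES_Pilot data = max(EF_Protocol design=16, EF_IRB approval=10) = 16; EF_Pilot data = 16+8 = 24
ES_Data collection = max(EF_IRB approval=10, EF_Recruitment=27) = 27; EF_Data collection = 27+15 = 42
ES_Data cleaning = 16; EF_Data cleaning = 16+12 = 28
ES_Analysis = 10; EF_Analysis = 10+3 = 13
ES_Draft manuscript = max(EF_IRB approval=10, EF_Data collection=42) = 42; EF_Draft manuscript = 42+13 = 55
ES_Internal review = max(EF_Instrument calibration=36, EF_Pilot data=24, EF_Data cleaning=28, EF_Analysis=13, EF_Draft manuscript=55) = 55; EF_Internal review = 55+11 = 66
Expected project duration μ = 66 weeks. Critical path: Protocol design → Recruitment → Data collection → Draft manuscript → Internal review.

Variance along critical path = 9.000 + 7.111 + 11.111 + 2.778 + 9.000 = 39.000; σ = 6.245 weeks.
D = μ + z·σ = 66 + 2.326·6.245 = 80.5 weeks

80.5 weeks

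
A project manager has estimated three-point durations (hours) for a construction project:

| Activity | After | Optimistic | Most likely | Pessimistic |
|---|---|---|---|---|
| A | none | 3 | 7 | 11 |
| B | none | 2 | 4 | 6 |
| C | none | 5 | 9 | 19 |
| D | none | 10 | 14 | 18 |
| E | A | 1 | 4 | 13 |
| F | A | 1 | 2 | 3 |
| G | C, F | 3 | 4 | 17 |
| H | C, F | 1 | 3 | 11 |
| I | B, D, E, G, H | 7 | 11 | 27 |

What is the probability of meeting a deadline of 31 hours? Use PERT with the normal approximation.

te_A = (3 + 4·7 + 11)/6 = 42/6 = 7; σ²_A = ((11−3)/6)² = 1.778
te_B = (2 + 4·4 + 6)/6 = 24/6 = 4; σ²_B = ((6−2)/6)² = 0.444
te_C = (5 + 4·9 + 19)/6 = 60/6 = 10; σ²_C = ((19−5)/6)² = 5.444
te_D = (10 + 4·14 + 18)/6 = 84/6 = 14; σ²_D = ((18−10)/6)² = 1.778
te_E = (1 + 4·4 + 13)/6 = 30/6 = 5; σ²_E = ((13−1)/6)² = 4.000
te_F = (1 + 4·2 + 3)/6 = 12/6 = 2; σ²_F = ((3−1)/6)² = 0.111
te_G = (3 + 4·4 + 17)/6 = 36/6 = 6; σ²_G = ((17−3)/6)² = 5.444
te_H = (1 + 4·3 + 11)/6 = 24/6 = 4; σ²_H = ((11−1)/6)² = 2.778
te_I = (7 + 4·11 + 27)/6 = 78/6 = 13; σ²_I = ((27−7)/6)² = 11.111

Forward pass:
ES_A = 0; EF_A = 7
ES_B = 0; EF_B = 4
ES_C = 0; EF_C = 10
ES_D = 0; EF_D = 14
ES_E = 7; EF_E = 7+5 = 12
ES_F = 7; EF_F = 7+2 = 9
ES_G = max(EF_C=10, EF_F=9) = 10; EF_G = 10+6 = 16
ES_H = max(EF_C=10, EF_F=9) = 10; EF_H = 10+4 = 14
ES_I = max(EF_B=4, EF_D=14, EF_E=12, EF_G=16, EF_H=14) = 16; EF_I = 16+13 = 29
Expected project duration μ = 29 hours. Critical path: C → G → I.

Variance along critical path = 5.444 + 5.444 + 11.111 = 22.000; σ = √22.000 = 4.690 hours.
Z = (31 − 29) / 4.690 = 0.426
P(T ≤ 31) = Φ(0.426) ≈ 0.665

0.665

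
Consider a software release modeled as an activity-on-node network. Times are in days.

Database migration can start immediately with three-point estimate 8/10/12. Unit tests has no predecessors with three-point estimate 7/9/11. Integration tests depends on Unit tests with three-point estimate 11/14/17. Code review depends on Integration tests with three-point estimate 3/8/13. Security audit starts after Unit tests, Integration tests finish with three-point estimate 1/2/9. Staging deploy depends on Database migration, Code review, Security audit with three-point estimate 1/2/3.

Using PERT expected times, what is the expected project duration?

33 days

te_Database migration = (8 + 4·10 + 12)/6 = 60/6 = 10
te_Unit tests = (7 + 4·9 + 11)/6 = 54/6 = 9
te_Integration tests = (11 + 4·14 + 17)/6 = 84/6 = 14
te_Code review = (3 + 4·8 + 13)/6 = 48/6 = 8
te_Security audit = (1 + 4·2 + 9)/6 = 18/6 = 3
te_Staging deploy = (1 + 4·2 + 3)/6 = 12/6 = 2

Forward pass:
ES_Database migration = 0; EF_Database migration = 10
ES_Unit tests = 0; EF_Unit tests = 9
ES_Integration tests = 9; EF_Integration tests = 9+14 = 23
ES_Code review = 23; EF_Code review = 23+8 = 31
ES_Security audit = max(EF_Unit tests=9, EF_Integration tests=23) = 23; EF_Security audit = 23+3 = 26
ES_Staging deploy = max(EF_Database migration=10, EF_Code review=31, EF_Security audit=26) = 31; EF_Staging deploy = 31+2 = 33
Expected project duration μ = 33 days. Critical path: Unit tests → Integration tests → Code review → Staging deploy.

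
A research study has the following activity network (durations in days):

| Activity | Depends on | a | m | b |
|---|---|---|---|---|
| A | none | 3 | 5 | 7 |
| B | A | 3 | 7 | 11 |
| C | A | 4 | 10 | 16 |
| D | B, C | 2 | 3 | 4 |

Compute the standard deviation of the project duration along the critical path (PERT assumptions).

2.13 days

te_A = (3 + 4·5 + 7)/6 = 30/6 = 5; σ²_A = ((7−3)/6)² = 0.444
te_B = (3 + 4·7 + 11)/6 = 42/6 = 7; σ²_B = ((11−3)/6)² = 1.778
te_C = (4 + 4·10 + 16)/6 = 60/6 = 10; σ²_C = ((16−4)/6)² = 4.000
te_D = (2 + 4·3 + 4)/6 = 18/6 = 3; σ²_D = ((4−2)/6)² = 0.111

Forward pass:
ES_A = 0; EF_A = 5
ES_B = 5; EF_B = 5+7 = 12
ES_C = 5; EF_C = 5+10 = 15
ES_D = max(EF_B=12, EF_C=15) = 15; EF_D = 15+3 = 18
Expected project duration μ = 18 days. Critical path: A → C → D.

Variance along critical path = 0.444 + 4.000 + 0.111 = 4.556
σ = √4.556 = 2.134 days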